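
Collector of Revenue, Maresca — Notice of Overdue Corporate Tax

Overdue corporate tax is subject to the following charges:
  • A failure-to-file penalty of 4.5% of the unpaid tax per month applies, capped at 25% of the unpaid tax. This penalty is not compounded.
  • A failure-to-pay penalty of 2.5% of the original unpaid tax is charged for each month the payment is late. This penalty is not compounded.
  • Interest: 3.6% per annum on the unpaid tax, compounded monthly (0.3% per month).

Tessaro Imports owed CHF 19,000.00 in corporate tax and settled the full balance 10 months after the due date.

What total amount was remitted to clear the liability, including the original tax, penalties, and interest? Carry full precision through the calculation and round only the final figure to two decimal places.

CHF 29,077.76

Failure-to-file: 10 × 4.5% × CHF 19,000.00 = CHF 8,550.00, capped at 25% × CHF 19,000.00 = CHF 4,750.00
Failure-to-pay penalty: 10 × 2.5% × CHF 19,000.00 = CHF 4,750.00
Interest: CHF 19,000.00 × ((1 + 0.003)^10 − 1) = CHF 19,000.00 × 0.0304083… = CHF 577.7569…
Total = CHF 19,000.00 + CHF 9,500.0000 + CHF 577.7569… = CHF 29,077.76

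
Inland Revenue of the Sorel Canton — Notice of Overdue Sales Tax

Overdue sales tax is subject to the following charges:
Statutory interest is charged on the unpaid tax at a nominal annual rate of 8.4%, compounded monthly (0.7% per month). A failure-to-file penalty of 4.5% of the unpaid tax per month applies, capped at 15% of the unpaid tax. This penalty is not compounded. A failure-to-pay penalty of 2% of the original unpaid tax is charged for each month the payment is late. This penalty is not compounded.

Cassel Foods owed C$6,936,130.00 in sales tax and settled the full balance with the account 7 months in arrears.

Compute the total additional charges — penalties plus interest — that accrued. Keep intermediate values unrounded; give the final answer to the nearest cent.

Failure-to-file: 7 × 4.5% × C$6,936,130.00 = C$2,184,880.95, capped at 15% × C$6,936,130.00 = C$1,040,419.50
Failure-to-pay penalty = 2% × C$6,936,130.00 × 7 mo = C$971,058.20
Interest: C$6,936,130.00 × ((1 + 0.007)^7 − 1) = C$6,936,130.00 × 0.0500411… = C$347,091.5013…
Penalties + interest = C$2,011,477.7000 + C$347,091.5013… = C$2,358,569.20

C$2,358,569.20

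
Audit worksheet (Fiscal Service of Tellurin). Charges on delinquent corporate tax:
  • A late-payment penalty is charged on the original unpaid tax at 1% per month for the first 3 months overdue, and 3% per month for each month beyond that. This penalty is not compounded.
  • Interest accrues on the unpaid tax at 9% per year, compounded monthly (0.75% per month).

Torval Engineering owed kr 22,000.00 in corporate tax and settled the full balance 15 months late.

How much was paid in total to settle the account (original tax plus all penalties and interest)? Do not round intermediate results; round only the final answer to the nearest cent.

Penalty, months 1–3: 3 × 1% × kr 22,000.00 = kr 660.00
Penalty, months 4–15: 12 × 3% × kr 22,000.00 = kr 7,920.00
Interest: kr 22,000.00 × ((1 + 0.0075)^15 − 1) = kr 22,000.00 × 0.1186026… = kr 2,609.2571…
Total = kr 22,000.00 + kr 8,580.0000 + kr 2,609.2571… = kr 33,189.26

kr 33,189.26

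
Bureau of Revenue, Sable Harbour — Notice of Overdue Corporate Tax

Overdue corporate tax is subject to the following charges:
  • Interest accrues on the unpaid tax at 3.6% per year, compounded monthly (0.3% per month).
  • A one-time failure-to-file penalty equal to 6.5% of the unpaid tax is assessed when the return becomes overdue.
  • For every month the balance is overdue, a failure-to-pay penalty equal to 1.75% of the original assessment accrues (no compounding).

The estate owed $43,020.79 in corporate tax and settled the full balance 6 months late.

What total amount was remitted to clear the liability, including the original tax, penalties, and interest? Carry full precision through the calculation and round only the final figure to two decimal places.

$51,114.53

Failure-to-file penalty: 6.5% × $43,020.79 = $2,796.35…
Failure-to-pay penalty: 6 × 1.75% × $43,020.79 = $4,517.18…
Interest: $43,020.79 × ((1 + 0.003)^6 − 1) = $43,020.79 × 0.0181355… = $780.2053…
Total = $43,020.79 + $7,313.5343 + $780.2053… = $51,114.53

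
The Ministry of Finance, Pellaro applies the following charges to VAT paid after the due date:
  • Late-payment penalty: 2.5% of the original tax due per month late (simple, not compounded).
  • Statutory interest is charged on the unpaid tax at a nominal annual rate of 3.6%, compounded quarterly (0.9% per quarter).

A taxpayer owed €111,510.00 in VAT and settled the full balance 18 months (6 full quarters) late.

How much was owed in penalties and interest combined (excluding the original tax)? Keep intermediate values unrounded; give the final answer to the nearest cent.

Late-payment penalty = 2.5% × €111,510.00 × 18 mo = €50,179.50
Interest: €111,510.00 × ((1 + 0.009)^6 − 1) = €111,510.00 × 0.0552297… = €6,158.6615…
Penalties + interest = €50,179.5000 + €6,158.6615… = €56,338.16

€56,338.16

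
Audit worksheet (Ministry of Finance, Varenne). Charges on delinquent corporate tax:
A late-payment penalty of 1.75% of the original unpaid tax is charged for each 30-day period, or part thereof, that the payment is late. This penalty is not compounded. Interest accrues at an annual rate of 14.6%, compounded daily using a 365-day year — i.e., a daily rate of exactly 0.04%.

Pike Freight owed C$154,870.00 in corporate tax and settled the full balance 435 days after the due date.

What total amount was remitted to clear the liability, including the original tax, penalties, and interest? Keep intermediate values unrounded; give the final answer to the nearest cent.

Penalty periods: ⌈435/30⌉ = 15; penalty = 15 × 1.75% × C$154,870.00 = C$40,653.38…
Interest: C$154,870.00 × ((1 + 0.0004)^435 − 1) = C$154,870.00 × 0.19001416… = C$29,427.4935…
Total = C$154,870.00 + C$40,653.3750 + C$29,427.4935… = C$224,950.87

C$224,950.87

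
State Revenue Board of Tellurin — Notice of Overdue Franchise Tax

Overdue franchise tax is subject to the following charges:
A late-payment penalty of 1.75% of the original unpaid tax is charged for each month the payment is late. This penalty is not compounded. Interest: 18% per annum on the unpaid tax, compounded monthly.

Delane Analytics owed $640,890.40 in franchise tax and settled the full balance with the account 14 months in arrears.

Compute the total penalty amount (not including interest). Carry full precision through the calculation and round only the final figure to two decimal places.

Late-payment penalty = 1.75% × $640,890.40 × 14 mo = $157,018.15…

$157,018.15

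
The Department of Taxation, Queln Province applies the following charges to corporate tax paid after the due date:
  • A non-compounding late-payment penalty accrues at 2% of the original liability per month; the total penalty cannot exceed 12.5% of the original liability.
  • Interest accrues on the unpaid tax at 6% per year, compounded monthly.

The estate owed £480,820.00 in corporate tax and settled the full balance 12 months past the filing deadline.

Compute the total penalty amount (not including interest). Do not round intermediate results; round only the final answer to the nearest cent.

Penalty (uncapped): 12 × 2% × £480,820.00 = £115,396.80; cap = 12.5% × £480,820.00 = £60,102.50 → penalty = £60,102.50

£60,102.50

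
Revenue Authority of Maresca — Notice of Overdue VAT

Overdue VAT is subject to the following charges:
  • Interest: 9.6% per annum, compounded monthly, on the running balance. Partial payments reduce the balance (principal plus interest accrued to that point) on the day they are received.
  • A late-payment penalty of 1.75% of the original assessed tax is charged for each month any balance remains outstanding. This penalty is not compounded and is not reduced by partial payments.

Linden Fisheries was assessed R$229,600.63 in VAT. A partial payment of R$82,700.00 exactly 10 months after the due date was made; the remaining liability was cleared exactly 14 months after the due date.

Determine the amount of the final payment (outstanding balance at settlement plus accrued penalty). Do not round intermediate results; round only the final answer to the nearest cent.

R$227,570.67

Monthly rate = 9.6% ÷ 12 = 0.8%
Balance at month 10: R$229,600.6300 × (1 + 0.008)^10 = R$248,644.2363…
After R$82,700.00 payment: R$248,644.2363… − R$82,700.00 = R$165,944.2363…
Balance at month 14: R$165,944.2363… × (1 + 0.008)^4 = R$171,318.5150…
Penalty: 14 × 1.75% × R$229,600.63 = R$56,252.15…
Final settlement = outstanding balance + penalty = R$171,318.5150… + R$56,252.15… = R$227,570.67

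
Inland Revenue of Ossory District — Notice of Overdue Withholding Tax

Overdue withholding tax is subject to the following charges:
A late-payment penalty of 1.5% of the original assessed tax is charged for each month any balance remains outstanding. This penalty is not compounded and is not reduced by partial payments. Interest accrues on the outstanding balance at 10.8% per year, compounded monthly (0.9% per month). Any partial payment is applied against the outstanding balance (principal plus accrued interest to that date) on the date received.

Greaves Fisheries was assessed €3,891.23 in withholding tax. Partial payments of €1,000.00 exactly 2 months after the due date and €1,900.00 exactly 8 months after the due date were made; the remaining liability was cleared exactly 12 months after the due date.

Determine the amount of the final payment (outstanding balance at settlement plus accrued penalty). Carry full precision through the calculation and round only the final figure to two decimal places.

€1,970.28

Balance at month 2: €3,891.2300 × (1 + 0.009)^2 = €3,961.5873…
After €1,000.00 payment: €3,961.5873… − €1,000.00 = €2,961.5873…
Balance at month 8: €2,961.5873… × (1 + 0.009)^6 = €3,125.1548…
After €1,900.00 payment: €3,125.1548… − €1,900.00 = €1,225.1548…
Balance at month 12: €1,225.1548… × (1 + 0.009)^4 = €1,269.8594…
Penalty: 12 × 1.5% × €3,891.23 = €700.42…
Final settlement = outstanding balance + penalty = €1,269.8594… + €700.42… = €1,970.28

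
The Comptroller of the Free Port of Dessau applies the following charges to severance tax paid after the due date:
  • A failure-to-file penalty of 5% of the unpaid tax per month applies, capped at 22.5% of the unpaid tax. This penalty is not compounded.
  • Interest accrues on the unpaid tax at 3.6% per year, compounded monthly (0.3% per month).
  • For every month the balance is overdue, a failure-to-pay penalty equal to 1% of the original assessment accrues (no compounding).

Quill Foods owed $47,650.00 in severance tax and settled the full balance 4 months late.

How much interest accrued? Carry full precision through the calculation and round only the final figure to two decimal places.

Interest: $47,650.00 × ((1 + 0.003)^4 − 1) = $47,650.00 × 0.0120541… = $574.3783…

$574.38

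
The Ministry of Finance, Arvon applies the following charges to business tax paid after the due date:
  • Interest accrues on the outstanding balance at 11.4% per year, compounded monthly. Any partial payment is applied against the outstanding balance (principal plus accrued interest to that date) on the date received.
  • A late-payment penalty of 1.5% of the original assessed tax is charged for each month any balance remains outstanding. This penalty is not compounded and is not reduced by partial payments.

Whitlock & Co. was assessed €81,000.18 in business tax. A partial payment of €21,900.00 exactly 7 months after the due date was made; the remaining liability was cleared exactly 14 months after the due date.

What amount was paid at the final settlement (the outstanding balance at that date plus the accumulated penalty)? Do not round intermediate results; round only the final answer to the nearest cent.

Monthly rate = 11.4% ÷ 12 = 0.95%
Balance at month 7: €81,000.1800 × (1 + 0.0095)^7 = €86,542.6614…
After €21,900.00 payment: €86,542.6614… − €21,900.00 = €64,642.6614…
Balance at month 14: €64,642.6614… × (1 + 0.0095)^7 = €69,065.8708…
Penalty: 14 × 1.5% × €81,000.18 = €17,010.04…
Final settlement = outstanding balance + penalty = €69,065.8708… + €17,010.04… = €86,075.91

€86,075.91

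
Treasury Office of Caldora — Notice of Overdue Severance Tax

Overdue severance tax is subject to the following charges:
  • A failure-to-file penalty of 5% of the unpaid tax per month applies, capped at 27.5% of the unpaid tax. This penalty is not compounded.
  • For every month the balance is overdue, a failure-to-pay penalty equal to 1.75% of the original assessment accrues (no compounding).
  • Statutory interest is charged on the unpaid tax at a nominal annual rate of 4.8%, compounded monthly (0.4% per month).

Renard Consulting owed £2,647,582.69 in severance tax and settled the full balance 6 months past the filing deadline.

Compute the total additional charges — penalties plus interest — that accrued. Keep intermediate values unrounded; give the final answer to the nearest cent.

£1,070,262.23

Failure-to-file: 6 × 5% × £2,647,582.69 = £794,274.81…, capped at 27.5% × £2,647,582.69 = £728,085.24…
Failure-to-pay penalty = 1.75% × £2,647,582.69 × 6 mo = £277,996.18…
Interest: £2,647,582.69 × ((1 + 0.004)^6 − 1) = £2,647,582.69 × 0.0242413… = £64,180.8035…
Penalties + interest = £1,006,081.4222 + £64,180.8035… = £1,070,262.23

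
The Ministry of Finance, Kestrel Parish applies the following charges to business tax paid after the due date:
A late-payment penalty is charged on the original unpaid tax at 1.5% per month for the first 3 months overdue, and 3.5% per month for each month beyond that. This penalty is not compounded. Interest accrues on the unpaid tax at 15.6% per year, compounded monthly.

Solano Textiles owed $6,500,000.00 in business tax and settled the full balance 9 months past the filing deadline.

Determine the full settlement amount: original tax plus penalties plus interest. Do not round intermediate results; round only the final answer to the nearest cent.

Penalty, months 1–3: 3 × 1.5% × $6,500,000.00 = $292,500.00
Penalty, months 4–9: 6 × 3.5% × $6,500,000.00 = $1,365,000.00
Interest (15.6%/yr ÷ 12 = 1.3%/month): $6,500,000.00 × ((1 + 0.013)^9 − 1) = $801,269.2602…
Total = $6,500,000.00 + $1,657,500.0000 + $801,269.2602… = $8,958,769.26

$8,958,769.26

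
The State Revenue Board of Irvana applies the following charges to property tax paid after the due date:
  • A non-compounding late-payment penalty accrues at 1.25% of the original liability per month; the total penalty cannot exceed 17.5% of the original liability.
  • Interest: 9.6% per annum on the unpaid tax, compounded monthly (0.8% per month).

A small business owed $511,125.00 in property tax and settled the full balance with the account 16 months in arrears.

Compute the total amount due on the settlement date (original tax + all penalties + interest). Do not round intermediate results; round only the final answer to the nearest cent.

$670,071.75

Penalty (uncapped): 16 × 1.25% × $511,125.00 = $102,225.00; cap = 17.5% × $511,125.00 = $89,446.88… → penalty = $89,446.88…
Interest: $511,125.00 × ((1 + 0.008)^16 − 1) = $511,125.00 × 0.1359743… = $69,499.8743…
Total = $511,125.00 + $89,446.8750 + $69,499.8743… = $670,071.75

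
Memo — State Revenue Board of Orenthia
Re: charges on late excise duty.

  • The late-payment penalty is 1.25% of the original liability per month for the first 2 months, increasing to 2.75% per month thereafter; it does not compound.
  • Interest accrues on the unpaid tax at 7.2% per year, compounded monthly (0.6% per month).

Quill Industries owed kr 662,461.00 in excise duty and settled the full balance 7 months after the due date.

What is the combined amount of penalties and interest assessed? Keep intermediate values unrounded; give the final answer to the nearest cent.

kr 135,979.13

Penalty, months 1–2: 2 × 1.25% × kr 662,461.00 = kr 16,561.53…
Penalty, months 3–7: 5 × 2.75% × kr 662,461.00 = kr 91,088.39…
Interest: kr 662,461.00 × ((1 + 0.006)^7 − 1) = kr 662,461.00 × 0.0427636… = kr 28,329.2209…
Penalties + interest = kr 107,649.9125 + kr 28,329.2209… = kr 135,979.13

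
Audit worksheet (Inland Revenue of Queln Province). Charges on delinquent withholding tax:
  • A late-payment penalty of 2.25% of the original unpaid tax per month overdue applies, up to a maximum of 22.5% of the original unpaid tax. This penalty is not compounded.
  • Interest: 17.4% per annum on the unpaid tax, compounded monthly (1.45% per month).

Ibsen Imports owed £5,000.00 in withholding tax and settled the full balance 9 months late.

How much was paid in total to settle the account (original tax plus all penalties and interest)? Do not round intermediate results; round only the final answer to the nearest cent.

£6,704.15

Penalty: 9 × 2.25% × £5,000.00 = £1,012.50 (below the 22.5% cap of £1,125.00)
Interest: £5,000.00 × ((1 + 0.0145)^9 − 1) = £5,000.00 × 0.1383307… = £691.6537…
Total = £5,000.00 + £1,012.5000 + £691.6537… = £6,704.15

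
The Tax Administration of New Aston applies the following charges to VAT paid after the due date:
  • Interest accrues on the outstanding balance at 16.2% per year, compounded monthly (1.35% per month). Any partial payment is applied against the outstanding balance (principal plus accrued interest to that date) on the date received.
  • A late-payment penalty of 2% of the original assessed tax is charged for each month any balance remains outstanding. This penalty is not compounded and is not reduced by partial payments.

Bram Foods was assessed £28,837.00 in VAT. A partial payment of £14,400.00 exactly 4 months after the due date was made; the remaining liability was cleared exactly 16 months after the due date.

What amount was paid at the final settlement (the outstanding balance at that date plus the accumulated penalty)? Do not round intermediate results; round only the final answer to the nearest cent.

Balance at month 4: £28,837.0000 × (1 + 0.0135)^4 = £30,426.0160…
After £14,400.00 payment: £30,426.0160… − £14,400.00 = £16,026.0160…
Balance at month 16: £16,026.0160… × (1 + 0.0135)^12 = £18,823.9434…
Penalty: 16 × 2% × £28,837.00 = £9,227.84
Final settlement = outstanding balance + penalty = £18,823.9434… + £9,227.84 = £28,051.78

£28,051.78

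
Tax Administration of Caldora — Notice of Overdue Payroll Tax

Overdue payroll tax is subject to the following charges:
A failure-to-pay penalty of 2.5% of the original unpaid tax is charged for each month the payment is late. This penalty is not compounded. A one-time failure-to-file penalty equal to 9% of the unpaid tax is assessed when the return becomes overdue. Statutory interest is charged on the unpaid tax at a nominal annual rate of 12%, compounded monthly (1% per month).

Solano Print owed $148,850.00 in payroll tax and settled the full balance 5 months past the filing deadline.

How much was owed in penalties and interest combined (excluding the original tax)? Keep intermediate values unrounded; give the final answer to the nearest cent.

Failure-to-file penalty: 9% × $148,850.00 = $13,396.50
Failure-to-pay penalty = 2.5% × $148,850.00 × 5 mo = $18,606.25
Interest: $148,850.00 × ((1 + 0.01)^5 − 1) = $148,850.00 × 0.0510101… = $7,592.8460…
Penalties + interest = $32,002.7500 + $7,592.8460… = $39,595.60

$39,595.60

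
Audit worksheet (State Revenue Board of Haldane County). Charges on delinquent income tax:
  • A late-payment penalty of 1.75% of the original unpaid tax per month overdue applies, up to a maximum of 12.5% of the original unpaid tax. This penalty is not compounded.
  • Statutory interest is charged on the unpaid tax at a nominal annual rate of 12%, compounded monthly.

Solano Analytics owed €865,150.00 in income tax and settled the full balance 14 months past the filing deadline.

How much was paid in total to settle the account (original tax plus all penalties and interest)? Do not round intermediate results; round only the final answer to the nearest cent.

€1,102,611.37

Penalty (uncapped): 14 × 1.75% × €865,150.00 = €211,961.75; cap = 12.5% × €865,150.00 = €108,143.75 → penalty = €108,143.75
Interest (12%/yr ÷ 12 = 1%/month): €865,150.00 × ((1 + 0.01)^14 − 1) = €129,317.6156…
Total = €865,150.00 + €108,143.7500 + €129,317.6156… = €1,102,611.37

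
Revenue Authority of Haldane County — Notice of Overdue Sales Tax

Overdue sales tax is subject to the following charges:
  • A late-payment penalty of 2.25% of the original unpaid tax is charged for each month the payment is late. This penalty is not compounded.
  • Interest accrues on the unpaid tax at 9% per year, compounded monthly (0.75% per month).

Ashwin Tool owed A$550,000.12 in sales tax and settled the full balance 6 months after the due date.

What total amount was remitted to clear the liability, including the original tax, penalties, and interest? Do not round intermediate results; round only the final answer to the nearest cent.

Late-payment penalty = 2.25% × A$550,000.12 × 6 mo = A$74,250.02…
Interest: A$550,000.12 × ((1 + 0.0075)^6 − 1) = A$550,000.12 × 0.0458522… = A$25,218.7348…
Total = A$550,000.12 + A$74,250.0162 + A$25,218.7348… = A$649,468.87

A$649,468.87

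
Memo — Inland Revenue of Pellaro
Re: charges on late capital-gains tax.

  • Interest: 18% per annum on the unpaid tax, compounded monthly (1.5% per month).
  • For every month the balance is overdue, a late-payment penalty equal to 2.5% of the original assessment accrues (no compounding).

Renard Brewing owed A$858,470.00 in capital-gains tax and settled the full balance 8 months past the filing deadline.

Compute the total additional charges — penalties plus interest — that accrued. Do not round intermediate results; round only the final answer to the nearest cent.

A$280,284.09

Late-payment penalty = 2.5% × A$858,470.00 × 8 mo = A$171,694.00
Interest: A$858,470.00 × ((1 + 0.015)^8 − 1) = A$858,470.00 × 0.1264926… = A$108,590.0908…
Penalties + interest = A$171,694.0000 + A$108,590.0908… = A$280,284.09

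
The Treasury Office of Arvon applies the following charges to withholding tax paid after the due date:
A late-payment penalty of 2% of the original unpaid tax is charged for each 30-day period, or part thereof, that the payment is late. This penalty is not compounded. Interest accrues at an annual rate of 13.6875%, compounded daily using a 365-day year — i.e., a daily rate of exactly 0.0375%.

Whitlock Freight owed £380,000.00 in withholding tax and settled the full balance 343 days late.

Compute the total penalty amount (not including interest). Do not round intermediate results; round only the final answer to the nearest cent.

Penalty periods: ⌈343/30⌉ = 12; penalty = 12 × 2% × £380,000.00 = £91,200.00

£91,200.00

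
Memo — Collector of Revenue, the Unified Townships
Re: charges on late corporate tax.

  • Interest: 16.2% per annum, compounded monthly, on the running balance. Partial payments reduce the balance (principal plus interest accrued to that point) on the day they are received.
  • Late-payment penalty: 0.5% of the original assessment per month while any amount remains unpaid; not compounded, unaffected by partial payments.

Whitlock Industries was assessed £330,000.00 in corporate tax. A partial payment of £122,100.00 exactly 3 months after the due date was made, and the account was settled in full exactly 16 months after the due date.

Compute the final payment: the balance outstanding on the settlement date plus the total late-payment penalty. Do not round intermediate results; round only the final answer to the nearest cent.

Monthly rate = 16.2% ÷ 12 = 1.35%
Balance at month 3: £330,000.0000 × (1 + 0.0135)^3 = £343,546.2394…
After £122,100.00 payment: £343,546.2394… − £122,100.00 = £221,446.2394…
Balance at month 16: £221,446.2394… × (1 + 0.0135)^13 = £263,619.2371…
Penalty: 16 × 0.5% × £330,000.00 = £26,400.00
Final settlement = outstanding balance + penalty = £263,619.2371… + £26,400.00 = £290,019.24

£290,019.24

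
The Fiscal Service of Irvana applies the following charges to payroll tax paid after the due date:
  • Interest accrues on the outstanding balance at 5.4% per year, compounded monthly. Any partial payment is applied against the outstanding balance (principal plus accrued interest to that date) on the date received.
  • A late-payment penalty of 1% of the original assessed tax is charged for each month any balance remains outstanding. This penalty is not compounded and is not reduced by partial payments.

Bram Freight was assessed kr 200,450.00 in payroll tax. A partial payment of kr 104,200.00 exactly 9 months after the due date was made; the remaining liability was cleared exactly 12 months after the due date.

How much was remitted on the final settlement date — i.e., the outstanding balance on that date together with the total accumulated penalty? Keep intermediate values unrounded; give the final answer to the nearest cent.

kr 129,987.22

Monthly rate = 5.4% ÷ 12 = 0.45%
Balance at month 9: kr 200,450.0000 × (1 + 0.0045)^9 = kr 208,715.8978…
After kr 104,200.00 payment: kr 208,715.8978… − kr 104,200.00 = kr 104,515.8978…
Balance at month 12: kr 104,515.8978… × (1 + 0.0045)^3 = kr 105,933.2213…
Penalty: 12 × 1% × kr 200,450.00 = kr 24,054.00
Final settlement = outstanding balance + penalty = kr 105,933.2213… + kr 24,054.00 = kr 129,987.22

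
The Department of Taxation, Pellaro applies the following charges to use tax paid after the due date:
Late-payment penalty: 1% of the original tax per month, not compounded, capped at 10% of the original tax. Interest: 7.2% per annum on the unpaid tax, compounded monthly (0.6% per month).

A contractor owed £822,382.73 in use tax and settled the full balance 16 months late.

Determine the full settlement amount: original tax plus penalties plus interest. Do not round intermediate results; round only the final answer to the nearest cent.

£987,223.88

Penalty (uncapped): 16 × 1% × £822,382.73 = £131,581.24…; cap = 10% × £822,382.73 = £82,238.27… → penalty = £82,238.27…
Interest: £822,382.73 × ((1 + 0.006)^16 − 1) = £822,382.73 × 0.1004434… = £82,602.8789…
Total = £822,382.73 + £82,238.2730 + £82,602.8789… = £987,223.88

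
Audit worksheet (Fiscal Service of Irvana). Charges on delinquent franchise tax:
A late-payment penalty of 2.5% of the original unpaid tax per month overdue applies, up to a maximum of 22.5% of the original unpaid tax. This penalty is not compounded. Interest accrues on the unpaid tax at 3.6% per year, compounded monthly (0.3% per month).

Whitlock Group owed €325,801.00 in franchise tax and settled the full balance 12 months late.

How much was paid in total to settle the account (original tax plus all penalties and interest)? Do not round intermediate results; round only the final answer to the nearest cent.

Penalty (uncapped): 12 × 2.5% × €325,801.00 = €97,740.30; cap = 22.5% × €325,801.00 = €73,305.23… → penalty = €73,305.23…
Interest: €325,801.00 × ((1 + 0.003)^12 − 1) = €325,801.00 × 0.0366000… = €11,924.3102…
Total = €325,801.00 + €73,305.2250 + €11,924.3102… = €411,030.54

€411,030.54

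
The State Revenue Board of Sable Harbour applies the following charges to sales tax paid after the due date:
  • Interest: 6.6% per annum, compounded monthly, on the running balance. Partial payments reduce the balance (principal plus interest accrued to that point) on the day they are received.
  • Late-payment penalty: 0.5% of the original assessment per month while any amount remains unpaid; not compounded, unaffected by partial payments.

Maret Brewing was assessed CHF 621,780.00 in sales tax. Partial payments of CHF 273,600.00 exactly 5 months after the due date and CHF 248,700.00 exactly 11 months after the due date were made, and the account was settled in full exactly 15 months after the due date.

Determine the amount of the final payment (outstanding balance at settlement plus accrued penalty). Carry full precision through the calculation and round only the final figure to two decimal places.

Monthly rate = 6.6% ÷ 12 = 0.55%
Balance at month 5: CHF 621,780.0000 × (1 + 0.0055)^5 = CHF 639,068.0758…
After CHF 273,600.00 payment: CHF 639,068.0758… − CHF 273,600.00 = CHF 365,468.0758…
Balance at month 11: CHF 365,468.0758… × (1 + 0.0055)^6 = CHF 377,695.5745…
After CHF 248,700.00 payment: CHF 377,695.5745… − CHF 248,700.00 = CHF 128,995.5745…
Balance at month 15: CHF 128,995.5745… × (1 + 0.0055)^4 = CHF 131,856.9758…
Penalty: 15 × 0.5% × CHF 621,780.00 = CHF 46,633.50
Final settlement = outstanding balance + penalty = CHF 131,856.9758… + CHF 46,633.50 = CHF 178,490.48

CHF 178,490.48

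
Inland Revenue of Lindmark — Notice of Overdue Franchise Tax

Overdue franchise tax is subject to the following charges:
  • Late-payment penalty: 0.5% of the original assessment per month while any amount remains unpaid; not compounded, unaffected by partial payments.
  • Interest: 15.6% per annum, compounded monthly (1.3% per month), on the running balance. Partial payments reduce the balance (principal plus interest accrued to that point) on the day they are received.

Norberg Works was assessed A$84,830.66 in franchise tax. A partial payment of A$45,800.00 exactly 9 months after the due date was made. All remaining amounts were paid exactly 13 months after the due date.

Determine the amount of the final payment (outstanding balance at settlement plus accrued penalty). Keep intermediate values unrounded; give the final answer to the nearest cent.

A$57,625.90

Balance at month 9: A$84,830.6600 × (1 + 0.013)^9 = A$95,287.9216…
After A$45,800.00 payment: A$95,287.9216… − A$45,800.00 = A$49,487.9216…
Balance at month 13: A$49,487.9216… × (1 + 0.013)^4 = A$52,111.9106…
Penalty: 13 × 0.5% × A$84,830.66 = A$5,513.99…
Final settlement = outstanding balance + penalty = A$52,111.9106… + A$5,513.99… = A$57,625.90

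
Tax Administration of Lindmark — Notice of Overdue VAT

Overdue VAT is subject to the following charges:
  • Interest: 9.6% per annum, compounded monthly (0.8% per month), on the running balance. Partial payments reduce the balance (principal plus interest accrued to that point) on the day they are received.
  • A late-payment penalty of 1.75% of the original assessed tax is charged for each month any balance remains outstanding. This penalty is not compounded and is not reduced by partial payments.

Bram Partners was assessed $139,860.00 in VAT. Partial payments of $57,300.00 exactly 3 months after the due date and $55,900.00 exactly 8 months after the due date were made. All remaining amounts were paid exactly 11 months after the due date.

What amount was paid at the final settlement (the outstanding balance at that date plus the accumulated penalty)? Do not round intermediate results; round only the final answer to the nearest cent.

$61,271.14

Balance at month 3: $139,860.0000 × (1 + 0.008)^3 = $143,243.5647…
After $57,300.00 payment: $143,243.5647… − $57,300.00 = $85,943.5647…
Balance at month 8: $85,943.5647… × (1 + 0.008)^5 = $89,436.7530…
After $55,900.00 payment: $89,436.7530… − $55,900.00 = $33,536.7530…
Balance at month 11: $33,536.7530… × (1 + 0.008)^3 = $34,348.0913…
Penalty: 11 × 1.75% × $139,860.00 = $26,923.05
Final settlement = outstanding balance + penalty = $34,348.0913… + $26,923.05 = $61,271.14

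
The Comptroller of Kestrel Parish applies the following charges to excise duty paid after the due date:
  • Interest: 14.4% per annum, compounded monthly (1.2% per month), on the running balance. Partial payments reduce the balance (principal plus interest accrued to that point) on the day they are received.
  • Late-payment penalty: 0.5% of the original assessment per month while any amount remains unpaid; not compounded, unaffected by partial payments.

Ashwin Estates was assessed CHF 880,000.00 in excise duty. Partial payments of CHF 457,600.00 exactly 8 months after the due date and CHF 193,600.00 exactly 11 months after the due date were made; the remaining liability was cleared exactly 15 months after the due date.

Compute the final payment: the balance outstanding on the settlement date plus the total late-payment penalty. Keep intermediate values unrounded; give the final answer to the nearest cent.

CHF 417,911.47

Balance at month 8: CHF 880,000.0000 × (1 + 0.012)^8 = CHF 968,114.6055…
After CHF 457,600.00 payment: CHF 968,114.6055… − CHF 457,600.00 = CHF 510,514.6055…
Balance at month 11: CHF 510,514.6055… × (1 + 0.012)^3 = CHF 529,114.5558…
After CHF 193,600.00 payment: CHF 529,114.5558… − CHF 193,600.00 = CHF 335,514.5558…
Balance at month 15: CHF 335,514.5558… × (1 + 0.012)^4 = CHF 351,911.4651…
Penalty: 15 × 0.5% × CHF 880,000.00 = CHF 66,000.00
Final settlement = outstanding balance + penalty = CHF 351,911.4651… + CHF 66,000.00 = CHF 417,911.47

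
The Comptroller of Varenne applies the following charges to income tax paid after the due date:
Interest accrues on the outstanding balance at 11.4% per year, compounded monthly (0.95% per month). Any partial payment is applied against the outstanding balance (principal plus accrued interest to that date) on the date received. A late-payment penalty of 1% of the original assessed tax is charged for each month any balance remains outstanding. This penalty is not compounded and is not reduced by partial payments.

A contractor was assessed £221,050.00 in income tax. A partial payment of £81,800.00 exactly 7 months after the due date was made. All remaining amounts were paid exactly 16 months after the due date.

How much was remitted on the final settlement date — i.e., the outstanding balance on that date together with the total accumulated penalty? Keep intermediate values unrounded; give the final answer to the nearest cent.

Balance at month 7: £221,050.0000 × (1 + 0.0095)^7 = £236,175.4667…
After £81,800.00 payment: £236,175.4667… − £81,800.00 = £154,375.4667…
Balance at month 16: £154,375.4667… × (1 + 0.0095)^9 = £168,087.4130…
Penalty: 16 × 1% × £221,050.00 = £35,368.00
Final settlement = outstanding balance + penalty = £168,087.4130… + £35,368.00 = £203,455.41

£203,455.41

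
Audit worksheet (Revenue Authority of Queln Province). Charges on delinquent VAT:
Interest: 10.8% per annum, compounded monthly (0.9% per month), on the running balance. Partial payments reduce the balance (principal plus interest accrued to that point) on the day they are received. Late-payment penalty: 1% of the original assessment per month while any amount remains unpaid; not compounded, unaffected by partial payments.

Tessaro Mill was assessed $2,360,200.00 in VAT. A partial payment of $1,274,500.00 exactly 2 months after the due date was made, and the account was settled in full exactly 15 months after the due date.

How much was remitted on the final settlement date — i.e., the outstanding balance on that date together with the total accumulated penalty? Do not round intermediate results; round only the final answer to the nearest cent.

$1,621,794.34

Balance at month 2: $2,360,200.0000 × (1 + 0.009)^2 = $2,402,874.7762
After $1,274,500.00 payment: $2,402,874.7762 − $1,274,500.00 = $1,128,374.7762
Balance at month 15: $1,128,374.7762 × (1 + 0.009)^13 = $1,267,764.3363…
Penalty: 15 × 1% × $2,360,200.00 = $354,030.00
Final settlement = outstanding balance + penalty = $1,267,764.3363… + $354,030.00 = $1,621,794.34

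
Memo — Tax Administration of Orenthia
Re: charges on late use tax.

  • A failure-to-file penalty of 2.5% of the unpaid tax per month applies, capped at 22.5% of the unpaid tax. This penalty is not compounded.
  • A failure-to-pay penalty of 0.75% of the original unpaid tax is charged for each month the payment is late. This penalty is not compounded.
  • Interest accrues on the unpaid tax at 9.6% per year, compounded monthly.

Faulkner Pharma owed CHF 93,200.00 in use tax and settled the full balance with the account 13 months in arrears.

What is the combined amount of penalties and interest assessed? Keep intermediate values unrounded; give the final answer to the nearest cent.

Failure-to-file: 13 × 2.5% × CHF 93,200.00 = CHF 30,290.00, capped at 22.5% × CHF 93,200.00 = CHF 20,970.00
Failure-to-pay penalty: 13 × 0.75% × CHF 93,200.00 = CHF 9,087.00
Interest (9.6%/yr ÷ 12 = 0.8%/month): CHF 93,200.00 × ((1 + 0.008)^13 − 1) = CHF 10,171.9788…
Penalties + interest = CHF 30,057.0000 + CHF 10,171.9788… = CHF 40,228.98

CHF 40,228.98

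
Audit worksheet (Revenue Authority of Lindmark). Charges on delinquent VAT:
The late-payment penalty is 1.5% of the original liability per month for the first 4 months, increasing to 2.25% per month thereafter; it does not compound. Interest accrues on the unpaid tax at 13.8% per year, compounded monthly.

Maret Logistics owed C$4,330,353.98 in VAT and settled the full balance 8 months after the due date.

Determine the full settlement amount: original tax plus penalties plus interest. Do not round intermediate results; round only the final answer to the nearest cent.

Penalty, months 1–4: 4 × 1.5% × C$4,330,353.98 = C$259,821.24…
Penalty, months 5–8: 4 × 2.25% × C$4,330,353.98 = C$389,731.86…
Interest (13.8%/yr ÷ 12 = 1.15%/month): C$4,330,353.98 × ((1 + 0.0115)^8 − 1) = C$414,802.0296…
Total = C$4,330,353.98 + C$649,553.0970 + C$414,802.0296… = C$5,394,709.11

C$5,394,709.11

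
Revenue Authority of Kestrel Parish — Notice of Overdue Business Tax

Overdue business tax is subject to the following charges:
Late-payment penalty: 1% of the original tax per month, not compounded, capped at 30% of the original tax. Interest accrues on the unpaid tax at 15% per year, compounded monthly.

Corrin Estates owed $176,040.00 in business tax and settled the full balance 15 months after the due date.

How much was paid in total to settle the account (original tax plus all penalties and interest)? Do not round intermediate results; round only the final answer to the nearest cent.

$238,504.13

Penalty: 15 × 1% × $176,040.00 = $26,406.00 (below the 30% cap of $52,812.00)
Interest (15%/yr ÷ 12 = 1.25%/month): $176,040.00 × ((1 + 0.0125)^15 − 1) = $36,058.1294…
Total = $176,040.00 + $26,406.0000 + $36,058.1294… = $238,504.13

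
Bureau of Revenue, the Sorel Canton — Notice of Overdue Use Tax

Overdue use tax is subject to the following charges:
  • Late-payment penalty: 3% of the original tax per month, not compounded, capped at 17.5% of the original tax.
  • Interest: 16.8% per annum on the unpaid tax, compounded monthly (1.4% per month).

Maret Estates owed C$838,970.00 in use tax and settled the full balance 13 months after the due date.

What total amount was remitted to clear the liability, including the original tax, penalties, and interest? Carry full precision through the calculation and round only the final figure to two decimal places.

C$1,151,990.51

Penalty (uncapped): 13 × 3% × C$838,970.00 = C$327,198.30; cap = 17.5% × C$838,970.00 = C$146,819.75 → penalty = C$146,819.75
Interest: C$838,970.00 × ((1 + 0.014)^13 − 1) = C$838,970.00 × 0.1981010… = C$166,200.7597…
Total = C$838,970.00 + C$146,819.7500 + C$166,200.7597… = C$1,151,990.51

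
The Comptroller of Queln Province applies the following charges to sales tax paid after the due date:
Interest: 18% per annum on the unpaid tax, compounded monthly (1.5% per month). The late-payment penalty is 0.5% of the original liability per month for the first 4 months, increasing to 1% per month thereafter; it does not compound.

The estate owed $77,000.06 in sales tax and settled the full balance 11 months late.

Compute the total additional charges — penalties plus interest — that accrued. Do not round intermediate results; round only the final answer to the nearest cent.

$20,632.08

Penalty, months 1–4: 4 × 0.5% × $77,000.06 = $1,540.00…
Penalty, months 5–11: 7 × 1% × $77,000.06 = $5,390.00…
Interest: $77,000.06 × ((1 + 0.015)^11 − 1) = $77,000.06 × 0.1779489… = $13,702.0789…
Penalties + interest = $6,930.0054 + $13,702.0789… = $20,632.08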